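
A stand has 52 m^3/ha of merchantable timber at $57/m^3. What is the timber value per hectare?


Value = 52 * 57 = $2964/ha

$2964/ha


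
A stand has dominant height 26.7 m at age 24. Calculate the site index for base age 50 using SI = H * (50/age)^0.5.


50/24 = 2.08333
(2.08333)^0.5 = 1.44337
SI = 26.7 * 1.44337 = 38.5380 ≈ 38.5 m

38.5 m


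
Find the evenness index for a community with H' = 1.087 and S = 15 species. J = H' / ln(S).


ln(15) = 2.70805
J = H' / ln(S) = 1.087 / 2.70805 = 0.401396 ≈ 0.4014

0.4014


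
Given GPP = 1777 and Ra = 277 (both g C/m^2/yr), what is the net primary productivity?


NPP = GPP - Ra = 1777 - 277 = 1500 g C/m^2/yr

1500 g C/m^2/yr


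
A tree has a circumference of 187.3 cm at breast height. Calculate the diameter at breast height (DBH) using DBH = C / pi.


DBH = C / pi = 187.3 / 3.141593 = 59.6194 ≈ 59.62 cm

59.62 cm


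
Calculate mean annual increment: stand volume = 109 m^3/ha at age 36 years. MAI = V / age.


MAI = 109 / 36 = 3.0278 ≈ 3.03 m^3/ha/yr

3.03 m^3/ha/yr


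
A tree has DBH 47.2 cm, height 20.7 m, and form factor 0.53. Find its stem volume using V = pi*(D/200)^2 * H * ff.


(D/200)^2 = (47.2/200)^2 = 0.236^2 = 0.055696
BA = 3.141593 * 0.055696 = 0.174974 m^2
V = 0.174974 * 20.7 * 0.53 = 1.91964 ≈ 1.920 m^3

1.920 m^3


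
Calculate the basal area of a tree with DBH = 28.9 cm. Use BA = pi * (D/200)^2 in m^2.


D/200 = 28.9/200 = 0.1445 m
(D/200)^2 = 0.1445^2 = 0.02088025
BA = 3.141593 * 0.02088025 = 0.0655972 ≈ 0.0656 m^2

0.0656 m^2


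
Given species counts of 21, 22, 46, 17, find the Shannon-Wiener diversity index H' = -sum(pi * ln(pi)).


Total N = 21 + 22 + 46 + 17 = 106
Per-species terms:
  p = 21/106 = 0.198113; ln(p) = -1.618918; p*ln(p) = 0.198113 * (-1.618918) = -0.320729
  p = 22/106 = 0.207547; ln(p) = -1.572397; p*ln(p) = 0.207547 * (-1.572397) = -0.326346
  p = 46/106 = 0.433962; ln(p) = -0.834798; p*ln(p) = 0.433962 * (-0.834798) = -0.362271
  p = 17/106 = 0.160377; ln(p) = -1.830228; p*ln(p) = 0.160377 * (-1.830228) = -0.293526
sum(p*ln(p)) = (-0.320729) + (-0.326346) + (-0.362271) + (-0.293526) = -1.302872
H' = -(-1.302872) = 1.302872 ≈ 1.3029

1.3029


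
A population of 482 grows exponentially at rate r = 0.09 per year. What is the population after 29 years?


r*t = 0.09 * 29 = 2.61
exp(2.61) = 13.5991
N = 482 * 13.5991 = 6554.77 ≈ 6555

6555


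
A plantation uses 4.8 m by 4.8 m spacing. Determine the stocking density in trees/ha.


N = 10000 / 4.8^2 = 10000 / 23.04 = 434.028 ≈ 434 trees/ha

434 trees/ha


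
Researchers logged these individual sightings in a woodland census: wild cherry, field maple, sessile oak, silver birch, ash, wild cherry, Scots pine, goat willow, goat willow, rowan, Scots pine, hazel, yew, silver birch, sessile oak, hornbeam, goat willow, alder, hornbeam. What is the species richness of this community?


Total individuals logged = 19
Distinct species (count of individuals): wild cherry (2), field maple (1), sessile oak (2), silver birch (2), ash (1), Scots pine (2), goat willow (3), rowan (1), hazel (1), yew (1), hornbeam (2), alder (1)
Species richness = number of distinct species = 12

12


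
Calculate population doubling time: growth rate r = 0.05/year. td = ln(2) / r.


td = ln(2) / 0.05 = 0.693147 / 0.05 = 13.8629 ≈ 13.9 years

13.9 years


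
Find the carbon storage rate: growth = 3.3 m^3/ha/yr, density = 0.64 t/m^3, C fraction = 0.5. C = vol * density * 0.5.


C = 3.3 * 0.64 * 0.5 = 1.056 ≈ 1.06 t C/ha/yr

1.06 t C/ha/yr


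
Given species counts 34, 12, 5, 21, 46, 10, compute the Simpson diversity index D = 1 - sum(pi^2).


Total N = 34 + 12 + 5 + 21 + 46 + 10 = 128
Per-species terms:
  p = 34/128 = 0.265625; p^2 = 0.265625^2 = 0.070557
  p = 12/128 = 0.093750; p^2 = 0.093750^2 = 0.008789
  p = 5/128 = 0.039063; p^2 = 0.039063^2 = 0.001526
  p = 21/128 = 0.164063; p^2 = 0.164063^2 = 0.026917
  p = 46/128 = 0.359375; p^2 = 0.359375^2 = 0.129150
  p = 10/128 = 0.078125; p^2 = 0.078125^2 = 0.006104
sum(p^2) = 0.070557 + 0.008789 + 0.001526 + 0.026917 + 0.129150 + 0.006104 = 0.243043
D = 1 - 0.243043 = 0.756957 ≈ 0.7570

0.7570


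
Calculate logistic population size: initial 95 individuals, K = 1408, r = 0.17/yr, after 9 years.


(K - N0)/N0 = (1408 - 95)/95 = 1313/95 = 13.8211
r*t = 0.17 * 9 = 1.53; exp(-1.53) = 0.216536
13.8211 * 0.216536 = 2.99277
1 + 2.99277 = 3.99277
N = 1408 / 3.99277 = 352.637 ≈ 353

353


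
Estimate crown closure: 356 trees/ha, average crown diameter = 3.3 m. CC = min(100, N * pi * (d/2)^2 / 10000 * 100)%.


(d/2)^2 = (3.3/2)^2 = 1.65^2 = 2.7225
Crown area = 3.141593 * 2.7225 = 8.55299 m^2
N * area / 10000 * 100 = 356 * 8.55299 / 10000 * 100 = 30.4486
CC = min(100, 30.4486) = 30.4486 ≈ 30.4%

30.4%


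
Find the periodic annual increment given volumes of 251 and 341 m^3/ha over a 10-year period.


PAI = (V2 - V1) / period = (341 - 251) / 10 = 90 / 10 = 9.00 m^3/ha/yr

9.00 m^3/ha/yr


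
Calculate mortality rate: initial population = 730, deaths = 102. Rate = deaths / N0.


Mortality rate = 102 / 730 = 0.139726 ≈ 0.1397

0.1397


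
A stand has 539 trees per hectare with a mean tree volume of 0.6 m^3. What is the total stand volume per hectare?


V_stand = 539 * 0.6 = 323.4 m^3/ha

323.4 m^3/ha


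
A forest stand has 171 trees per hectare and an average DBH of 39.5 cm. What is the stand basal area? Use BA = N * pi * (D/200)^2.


(D/200)^2 = (39.5/200)^2 = 0.1975^2 = 0.03900625
Individual BA = 3.141593 * 0.03900625 = 0.122542 m^2
Stand BA = 171 * 0.122542 = 20.9547 ≈ 20.95 m^2/ha

20.95 m^2/ha


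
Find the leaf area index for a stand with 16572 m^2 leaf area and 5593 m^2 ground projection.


LAI = 16572 / 5593 = 2.9630 ≈ 2.96

2.96


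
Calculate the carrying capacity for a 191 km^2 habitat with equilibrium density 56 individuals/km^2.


K = 56 * 191 = 10696 individuals

10696 individuals


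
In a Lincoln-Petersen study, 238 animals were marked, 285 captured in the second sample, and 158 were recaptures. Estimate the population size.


N = M * C / R = 238 * 285 / 158 = 67830 / 158 = 429.30 ≈ 429

429 individuals


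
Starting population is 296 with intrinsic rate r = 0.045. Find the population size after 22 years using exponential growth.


r*t = 0.045 * 22 = 0.99
exp(0.99) = 2.69123
N = 296 * 2.69123 = 796.604 ≈ 797

797


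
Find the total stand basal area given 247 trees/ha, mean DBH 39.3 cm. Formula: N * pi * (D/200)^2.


(D/200)^2 = (39.3/200)^2 = 0.1965^2 = 0.03861225
Individual BA = 3.141593 * 0.03861225 = 0.121304 m^2
Stand BA = 247 * 0.121304 = 29.9621 ≈ 29.96 m^2/ha

29.96 m^2/ha


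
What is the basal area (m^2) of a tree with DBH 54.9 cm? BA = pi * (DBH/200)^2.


D/200 = 54.9/200 = 0.2745 m
(D/200)^2 = 0.2745^2 = 0.07535025
BA = 3.141593 * 0.07535025 = 0.236720 ≈ 0.2367 m^2

0.2367 m^2


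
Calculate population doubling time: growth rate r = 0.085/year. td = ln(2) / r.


td = ln(2) / 0.085 = 0.693147 / 0.085 = 8.15467 ≈ 8.2 years

8.2 years


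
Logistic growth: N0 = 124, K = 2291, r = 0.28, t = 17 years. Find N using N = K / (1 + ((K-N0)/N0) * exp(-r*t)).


(K - N0)/N0 = (2291 - 124)/124 = 2167/124 = 17.4758
r*t = 0.28 * 17 = 4.76; exp(-4.76) = 0.00856561
17.4758 * 0.00856561 = 0.149691
1 + 0.149691 = 1.14969
N = 2291 / 1.14969 = 1992.71 ≈ 1993

1993


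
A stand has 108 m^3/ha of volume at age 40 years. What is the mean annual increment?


MAI = 108 / 40 = 2.70 m^3/ha/yr

2.70 m^3/ha/yr


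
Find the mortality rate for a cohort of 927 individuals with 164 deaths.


Mortality rate = 164 / 927 = 0.176915 ≈ 0.1769

0.1769


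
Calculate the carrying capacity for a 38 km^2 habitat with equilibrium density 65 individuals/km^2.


K = 65 * 38 = 2470 individuals

2470 individuals


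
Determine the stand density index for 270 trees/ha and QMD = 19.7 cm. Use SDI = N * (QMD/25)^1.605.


QMD/25 = 19.7/25 = 0.788
(0.788)^1.605 = exp(1.605 * ln(0.788)) = exp(1.605 * (-0.238257)) = exp(-0.382402) = 0.682221
SDI = 270 * 0.682221 = 184.200 ≈ 184

184


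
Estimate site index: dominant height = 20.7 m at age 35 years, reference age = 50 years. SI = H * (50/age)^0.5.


50/35 = 1.42857
(1.42857)^0.5 = 1.19523
SI = 20.7 * 1.19523 = 24.7413 ≈ 24.7 m

24.7 m


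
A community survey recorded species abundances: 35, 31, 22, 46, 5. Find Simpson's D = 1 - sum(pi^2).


Total N = 35 + 31 + 22 + 46 + 5 = 139
Per-species terms:
  p = 35/139 = 0.251799; p^2 = 0.251799^2 = 0.063403
  p = 31/139 = 0.223022; p^2 = 0.223022^2 = 0.049739
  p = 22/139 = 0.158273; p^2 = 0.158273^2 = 0.025050
  p = 46/139 = 0.330935; p^2 = 0.330935^2 = 0.109518
  p = 5/139 = 0.035971; p^2 = 0.035971^2 = 0.001294
sum(p^2) = 0.063403 + 0.049739 + 0.025050 + 0.109518 + 0.001294 = 0.249004
D = 1 - 0.249004 = 0.750996 ≈ 0.7510

0.7510


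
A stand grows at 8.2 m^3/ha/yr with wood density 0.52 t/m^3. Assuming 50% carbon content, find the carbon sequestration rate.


C = 8.2 * 0.52 * 0.5 = 2.132 ≈ 2.13 t C/ha/yr

2.13 t C/ha/yr


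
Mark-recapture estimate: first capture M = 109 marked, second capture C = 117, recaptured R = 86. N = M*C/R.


N = M * C / R = 109 * 117 / 86 = 12753 / 86 = 148.29 ≈ 148

148 individuals


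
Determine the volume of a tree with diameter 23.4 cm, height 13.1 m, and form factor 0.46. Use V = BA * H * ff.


(D/200)^2 = (23.4/200)^2 = 0.117^2 = 0.013689
BA = 3.141593 * 0.013689 = 0.0430053 m^2
V = 0.0430053 * 13.1 * 0.46 = 0.259150 ≈ 0.259 m^3

0.259 m^3


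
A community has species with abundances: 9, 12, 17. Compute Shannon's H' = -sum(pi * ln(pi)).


Total N = 9 + 12 + 17 = 38
Per-species terms:
  p = 9/38 = 0.236842; ln(p) = -1.440362; p*ln(p) = 0.236842 * (-1.440362) = -0.341138
  p = 12/38 = 0.315789; ln(p) = -1.152681; p*ln(p) = 0.315789 * (-1.152681) = -0.364004
  p = 17/38 = 0.447368; ln(p) = -0.804374; p*ln(p) = 0.447368 * (-0.804374) = -0.359851
sum(p*ln(p)) = (-0.341138) + (-0.364004) + (-0.359851) = -1.064993
H' = -(-1.064993) = 1.064993 ≈ 1.0650

1.0650


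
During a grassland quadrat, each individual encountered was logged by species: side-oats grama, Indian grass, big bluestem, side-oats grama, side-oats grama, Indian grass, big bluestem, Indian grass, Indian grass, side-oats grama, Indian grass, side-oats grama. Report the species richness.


Total individuals logged = 12
Distinct species (count of individuals): side-oats grama (5), Indian grass (5), big bluestem (2)
Species richness = number of distinct species = 3

3


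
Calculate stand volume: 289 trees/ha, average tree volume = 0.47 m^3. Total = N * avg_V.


V_stand = 289 * 0.47 = 135.83 ≈ 135.8 m^3/ha

135.8 m^3/ha


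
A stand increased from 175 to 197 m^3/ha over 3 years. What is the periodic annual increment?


PAI = (V2 - V1) / period = (197 - 175) / 3 = 22 / 3 = 7.3333 ≈ 7.33 m^3/ha/yr

7.33 m^3/ha/yr


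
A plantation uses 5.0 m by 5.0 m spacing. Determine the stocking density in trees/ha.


N = 10000 / 5.0^2 = 10000 / 25 = 400.000 ≈ 400 trees/ha

400 trees/ha


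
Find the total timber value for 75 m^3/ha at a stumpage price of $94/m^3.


Value = 75 * 94 = $7050/ha

$7050/ha


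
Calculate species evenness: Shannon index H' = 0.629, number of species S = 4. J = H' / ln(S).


ln(4) = 1.38629
J = H' / ln(S) = 0.629 / 1.38629 = 0.453729 ≈ 0.4537

0.4537


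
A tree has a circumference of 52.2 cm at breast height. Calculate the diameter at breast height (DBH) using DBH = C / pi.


DBH = C / pi = 52.2 / 3.141593 = 16.6158 ≈ 16.62 cm

16.62 cm


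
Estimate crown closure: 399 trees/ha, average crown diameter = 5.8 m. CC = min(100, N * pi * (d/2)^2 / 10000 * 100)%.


(d/2)^2 = (5.8/2)^2 = 2.9^2 = 8.41
Crown area = 3.141593 * 8.41 = 26.4208 m^2
N * area / 10000 * 100 = 399 * 26.4208 / 10000 * 100 = 105.419
CC = min(100, 105.419) = 100%

100%


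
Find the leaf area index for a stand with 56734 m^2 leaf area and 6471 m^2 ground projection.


LAI = 56734 / 6471 = 8.7674 ≈ 8.77

8.77


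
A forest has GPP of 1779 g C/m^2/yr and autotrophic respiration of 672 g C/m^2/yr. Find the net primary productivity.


NPP = GPP - Ra = 1779 - 672 = 1107 g C/m^2/yr

1107 g C/m^2/yr


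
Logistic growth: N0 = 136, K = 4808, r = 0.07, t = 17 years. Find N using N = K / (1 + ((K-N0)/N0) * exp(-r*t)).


(K - N0)/N0 = (4808 - 136)/136 = 4672/136 = 34.3529
r*t = 0.07 * 17 = 1.19; exp(-1.19) = 0.304221
34.3529 * 0.304221 = 10.4509
1 + 10.4509 = 11.4509
N = 4808 / 11.4509 = 419.880 ≈ 420

420


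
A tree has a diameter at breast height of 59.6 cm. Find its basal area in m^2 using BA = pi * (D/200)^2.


D/200 = 59.6/200 = 0.298 m
(D/200)^2 = 0.298^2 = 0.088804
BA = 3.141593 * 0.088804 = 0.278986 ≈ 0.2790 m^2

0.2790 m^2


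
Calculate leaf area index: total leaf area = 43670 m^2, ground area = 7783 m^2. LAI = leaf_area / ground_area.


LAI = 43670 / 7783 = 5.6109 ≈ 5.61

5.61


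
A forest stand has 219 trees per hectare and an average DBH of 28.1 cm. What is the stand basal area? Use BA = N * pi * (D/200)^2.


(D/200)^2 = (28.1/200)^2 = 0.1405^2 = 0.01974025
Individual BA = 3.141593 * 0.01974025 = 0.0620158 m^2
Stand BA = 219 * 0.0620158 = 13.5815 ≈ 13.58 m^2/ha

13.58 m^2/ha


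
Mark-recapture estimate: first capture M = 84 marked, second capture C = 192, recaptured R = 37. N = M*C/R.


N = M * C / R = 84 * 192 / 37 = 16128 / 37 = 435.89 ≈ 436

436 individuals


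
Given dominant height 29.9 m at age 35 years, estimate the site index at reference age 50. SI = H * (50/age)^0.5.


50/35 = 1.42857
(1.42857)^0.5 = 1.19523
SI = 29.9 * 1.19523 = 35.7374 ≈ 35.7 m

35.7 m


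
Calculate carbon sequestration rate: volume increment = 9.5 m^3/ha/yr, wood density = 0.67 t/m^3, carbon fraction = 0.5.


C = 9.5 * 0.67 * 0.5 = 3.1825 ≈ 3.18 t C/ha/yr

3.18 t C/ha/yr


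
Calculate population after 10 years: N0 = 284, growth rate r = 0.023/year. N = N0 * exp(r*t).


r*t = 0.023 * 10 = 0.23
exp(0.23) = 1.25860
N = 284 * 1.25860 = 357.442 ≈ 357

357


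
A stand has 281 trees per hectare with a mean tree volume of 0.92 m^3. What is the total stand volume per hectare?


V_stand = 281 * 0.92 = 258.52 ≈ 258.5 m^3/ha

258.5 m^3/ha


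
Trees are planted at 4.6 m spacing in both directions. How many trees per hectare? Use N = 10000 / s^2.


N = 10000 / 4.6^2 = 10000 / 21.16 = 472.590 ≈ 473 trees/ha

473 trees/ha


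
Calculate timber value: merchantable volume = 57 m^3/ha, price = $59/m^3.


Value = 57 * 59 = $3363/ha

$3363/ha


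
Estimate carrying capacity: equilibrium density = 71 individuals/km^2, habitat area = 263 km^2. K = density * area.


K = 71 * 263 = 18673 individuals

18673 individuals


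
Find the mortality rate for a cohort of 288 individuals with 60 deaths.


Mortality rate = 60 / 288 = 0.208333 ≈ 0.2083

0.2083


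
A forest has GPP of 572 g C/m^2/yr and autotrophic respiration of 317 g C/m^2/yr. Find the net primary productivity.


NPP = GPP - Ra = 572 - 317 = 255 g C/m^2/yr

255 g C/m^2/yr


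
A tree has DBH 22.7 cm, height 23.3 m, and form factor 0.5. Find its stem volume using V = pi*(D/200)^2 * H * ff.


(D/200)^2 = (22.7/200)^2 = 0.1135^2 = 0.01288225
BA = 3.141593 * 0.01288225 = 0.0404708 m^2
V = 0.0404708 * 23.3 * 0.5 = 0.471485 ≈ 0.471 m^3

0.471 m^3


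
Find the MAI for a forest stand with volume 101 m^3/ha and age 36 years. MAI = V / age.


MAI = 101 / 36 = 2.8056 ≈ 2.81 m^3/ha/yr

2.81 m^3/ha/yr


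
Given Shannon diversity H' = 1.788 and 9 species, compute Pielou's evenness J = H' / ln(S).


ln(9) = 2.19722
J = H' / ln(S) = 1.788 / 2.19722 = 0.813756 ≈ 0.8138

0.8138


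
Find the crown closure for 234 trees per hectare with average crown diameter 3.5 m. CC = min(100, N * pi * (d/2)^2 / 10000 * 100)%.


(d/2)^2 = (3.5/2)^2 = 1.75^2 = 3.0625
Crown area = 3.141593 * 3.0625 = 9.62113 m^2
N * area / 10000 * 100 = 234 * 9.62113 / 10000 * 100 = 22.5134
CC = min(100, 22.5134) = 22.5134 ≈ 22.5%

22.5%


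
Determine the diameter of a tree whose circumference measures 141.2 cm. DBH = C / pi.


DBH = C / pi = 141.2 / 3.141593 = 44.9454 ≈ 44.95 cm

44.95 cm


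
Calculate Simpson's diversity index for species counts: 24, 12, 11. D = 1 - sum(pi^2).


Total N = 24 + 12 + 11 = 47
Per-species terms:
  p = 24/47 = 0.510638; p^2 = 0.510638^2 = 0.260751
  p = 12/47 = 0.255319; p^2 = 0.255319^2 = 0.065188
  p = 11/47 = 0.234043; p^2 = 0.234043^2 = 0.054776
sum(p^2) = 0.260751 + 0.065188 + 0.054776 = 0.380715
D = 1 - 0.380715 = 0.619285 ≈ 0.6193

0.6193


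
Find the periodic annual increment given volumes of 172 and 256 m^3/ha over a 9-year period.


PAI = (V2 - V1) / period = (256 - 172) / 9 = 84 / 9 = 9.3333 ≈ 9.33 m^3/ha/yr

9.33 m^3/ha/yr


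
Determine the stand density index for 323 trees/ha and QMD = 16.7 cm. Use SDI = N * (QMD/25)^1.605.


QMD/25 = 16.7/25 = 0.668
(0.668)^1.605 = exp(1.605 * ln(0.668)) = exp(1.605 * (-0.403467)) = exp(-0.647565) = 0.523319
SDI = 323 * 0.523319 = 169.032 ≈ 169

169


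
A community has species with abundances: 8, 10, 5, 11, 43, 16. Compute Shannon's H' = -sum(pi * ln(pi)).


Total N = 8 + 10 + 5 + 11 + 43 + 16 = 93
Per-species terms:
  p = 8/93 = 0.086022; ln(p) = -2.453152; p*ln(p) = 0.086022 * (-2.453152) = -0.211025
  p = 10/93 = 0.107527; ln(p) = -2.230013; p*ln(p) = 0.107527 * (-2.230013) = -0.239787
  p = 5/93 = 0.053763; ln(p) = -2.923170; p*ln(p) = 0.053763 * (-2.923170) = -0.157158
  p = 11/93 = 0.118280; ln(p) = -2.134701; p*ln(p) = 0.118280 * (-2.134701) = -0.252492
  p = 43/93 = 0.462366; ln(p) = -0.771398; p*ln(p) = 0.462366 * (-0.771398) = -0.356668
  p = 16/93 = 0.172043; ln(p) = -1.760011; p*ln(p) = 0.172043 * (-1.760011) = -0.302798
sum(p*ln(p)) = (-0.211025) + (-0.239787) + (-0.157158) + (-0.252492) + (-0.356668) + (-0.302798) = -1.519928
H' = -(-1.519928) = 1.519928 ≈ 1.5199

1.5199


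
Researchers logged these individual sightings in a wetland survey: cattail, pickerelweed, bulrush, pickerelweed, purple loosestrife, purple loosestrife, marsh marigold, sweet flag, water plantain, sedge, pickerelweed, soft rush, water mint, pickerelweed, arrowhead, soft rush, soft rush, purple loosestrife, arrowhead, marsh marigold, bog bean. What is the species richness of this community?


Total individuals logged = 21
Distinct species (count of individuals): cattail (1), pickerelweed (4), bulrush (1), purple loosestrife (3), marsh marigold (2), sweet flag (1), water plantain (1), sedge (1), soft rush (3), water mint (1), arrowhead (2), bog bean (1)
Species richness = number of distinct species = 12

12


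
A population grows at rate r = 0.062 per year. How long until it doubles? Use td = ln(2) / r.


td = ln(2) / 0.062 = 0.693147 / 0.062 = 11.1798 ≈ 11.2 years

11.2 years


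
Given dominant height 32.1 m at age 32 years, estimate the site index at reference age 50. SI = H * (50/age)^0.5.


50/32 = 1.56250
(1.56250)^0.5 = 1.25000
SI = 32.1 * 1.25000 = 40.1250 ≈ 40.1 m

40.1 m


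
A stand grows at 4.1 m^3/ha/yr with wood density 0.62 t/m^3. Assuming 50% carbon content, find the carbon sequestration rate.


C = 4.1 * 0.62 * 0.5 = 1.271 ≈ 1.27 t C/ha/yr

1.27 t C/ha/yr


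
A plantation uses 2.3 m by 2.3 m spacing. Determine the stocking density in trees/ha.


N = 10000 / 2.3^2 = 10000 / 5.29 = 1890.36 ≈ 1890 trees/ha

1890 trees/ha


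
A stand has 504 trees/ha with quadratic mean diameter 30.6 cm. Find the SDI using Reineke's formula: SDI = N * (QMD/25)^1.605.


QMD/25 = 30.6/25 = 1.224
(1.224)^1.605 = exp(1.605 * ln(1.224)) = exp(1.605 * 0.202124) = exp(0.324409) = 1.38321
SDI = 504 * 1.38321 = 697.138 ≈ 697

697


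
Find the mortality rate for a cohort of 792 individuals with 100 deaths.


Mortality rate = 100 / 792 = 0.126263 ≈ 0.1263

0.1263


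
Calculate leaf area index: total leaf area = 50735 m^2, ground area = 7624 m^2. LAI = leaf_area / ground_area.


LAI = 50735 / 7624 = 6.6546 ≈ 6.65

6.65


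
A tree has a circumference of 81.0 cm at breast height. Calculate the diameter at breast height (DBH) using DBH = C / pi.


DBH = C / pi = 81.0 / 3.141593 = 25.7831 ≈ 25.78 cm

25.78 cm


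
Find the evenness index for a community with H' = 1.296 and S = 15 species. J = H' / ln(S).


ln(15) = 2.70805
J = H' / ln(S) = 1.296 / 2.70805 = 0.478573 ≈ 0.4786

0.4786


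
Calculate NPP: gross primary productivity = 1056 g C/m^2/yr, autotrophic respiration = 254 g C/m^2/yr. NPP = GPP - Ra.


NPP = GPP - Ra = 1056 - 254 = 802 g C/m^2/yr

802 g C/m^2/yr


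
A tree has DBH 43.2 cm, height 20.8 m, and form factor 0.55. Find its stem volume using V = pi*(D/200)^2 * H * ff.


(D/200)^2 = (43.2/200)^2 = 0.216^2 = 0.046656
BA = 3.141593 * 0.046656 = 0.146574 m^2
V = 0.146574 * 20.8 * 0.55 = 1.67681 ≈ 1.677 m^3

1.677 m^3


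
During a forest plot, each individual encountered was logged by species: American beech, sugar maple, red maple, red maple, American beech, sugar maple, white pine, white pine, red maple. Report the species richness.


Total individuals logged = 9
Distinct species (count of individuals): American beech (2), sugar maple (2), red maple (3), white pine (2)
Species richness = number of distinct species = 4

4


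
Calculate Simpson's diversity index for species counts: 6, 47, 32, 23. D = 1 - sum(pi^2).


Total N = 6 + 47 + 32 + 23 = 108
Per-species terms:
  p = 6/108 = 0.055556; p^2 = 0.055556^2 = 0.003086
  p = 47/108 = 0.435185; p^2 = 0.435185^2 = 0.189386
  p = 32/108 = 0.296296; p^2 = 0.296296^2 = 0.087791
  p = 23/108 = 0.212963; p^2 = 0.212963^2 = 0.045353
sum(p^2) = 0.003086 + 0.189386 + 0.087791 + 0.045353 = 0.325616
D = 1 - 0.325616 = 0.674384 ≈ 0.6744

0.6744


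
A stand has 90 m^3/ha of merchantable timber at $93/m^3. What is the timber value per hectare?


Value = 90 * 93 = $8370/ha

$8370/ha


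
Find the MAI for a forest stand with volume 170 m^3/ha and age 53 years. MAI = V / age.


MAI = 170 / 53 = 3.2075 ≈ 3.21 m^3/ha/yr

3.21 m^3/ha/yr


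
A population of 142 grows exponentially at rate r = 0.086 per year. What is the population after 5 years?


r*t = 0.086 * 5 = 0.43
exp(0.43) = 1.53726
N = 142 * 1.53726 = 218.291 ≈ 218

218


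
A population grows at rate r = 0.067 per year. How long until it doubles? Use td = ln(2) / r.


td = ln(2) / 0.067 = 0.693147 / 0.067 = 10.3455 ≈ 10.3 years

10.3 years


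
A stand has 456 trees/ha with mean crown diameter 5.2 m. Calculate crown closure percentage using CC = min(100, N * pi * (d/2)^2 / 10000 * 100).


(d/2)^2 = (5.2/2)^2 = 2.6^2 = 6.76
Crown area = 3.141593 * 6.76 = 21.2372 m^2
N * area / 10000 * 100 = 456 * 21.2372 / 10000 * 100 = 96.8416
CC = min(100, 96.8416) = 96.8416 ≈ 96.8%

96.8%


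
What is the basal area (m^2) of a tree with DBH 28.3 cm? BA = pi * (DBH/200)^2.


D/200 = 28.3/200 = 0.1415 m
(D/200)^2 = 0.1415^2 = 0.02002225
BA = 3.141593 * 0.02002225 = 0.0629018 ≈ 0.0629 m^2

0.0629 m^2


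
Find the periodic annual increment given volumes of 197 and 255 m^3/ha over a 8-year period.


PAI = (V2 - V1) / period = (255 - 197) / 8 = 58 / 8 = 7.25 m^3/ha/yr

7.25 m^3/ha/yr


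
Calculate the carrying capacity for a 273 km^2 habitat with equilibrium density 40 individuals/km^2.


K = 40 * 273 = 10920 individuals

10920 individuals


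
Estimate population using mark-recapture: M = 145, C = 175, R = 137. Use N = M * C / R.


N = M * C / R = 145 * 175 / 137 = 25375 / 137 = 185.22 ≈ 185

185 individuals


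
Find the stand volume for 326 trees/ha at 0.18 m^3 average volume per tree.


V_stand = 326 * 0.18 = 58.68 ≈ 58.7 m^3/ha

58.7 m^3/ha


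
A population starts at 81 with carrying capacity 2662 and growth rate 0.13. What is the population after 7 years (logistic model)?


(K - N0)/N0 = (2662 - 81)/81 = 2581/81 = 31.8642
r*t = 0.13 * 7 = 0.91; exp(-0.91) = 0.402524
31.8642 * 0.402524 = 12.8261
1 + 12.8261 = 13.8261
N = 2662 / 13.8261 = 192.534 ≈ 193

193


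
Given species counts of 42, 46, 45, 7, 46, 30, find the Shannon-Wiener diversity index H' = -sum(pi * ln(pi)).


Total N = 42 + 46 + 45 + 7 + 46 + 30 = 216
Per-species terms:
  p = 42/216 = 0.194444; ln(p) = -1.637611; p*ln(p) = 0.194444 * (-1.637611) = -0.318424
  p = 46/216 = 0.212963; ln(p) = -1.546637; p*ln(p) = 0.212963 * (-1.546637) = -0.329376
  p = 45/216 = 0.208333; ln(p) = -1.568618; p*ln(p) = 0.208333 * (-1.568618) = -0.326795
  p = 7/216 = 0.032407; ln(p) = -3.429381; p*ln(p) = 0.032407 * (-3.429381) = -0.111136
  p = 46/216 = 0.212963; ln(p) = -1.546637; p*ln(p) = 0.212963 * (-1.546637) = -0.329376
  p = 30/216 = 0.138889; ln(p) = -1.974080; p*ln(p) = 0.138889 * (-1.974080) = -0.274178
sum(p*ln(p)) = (-0.318424) + (-0.329376) + (-0.326795) + (-0.111136) + (-0.329376) + (-0.274178) = -1.689285
H' = -(-1.689285) = 1.689285 ≈ 1.6893

1.6893


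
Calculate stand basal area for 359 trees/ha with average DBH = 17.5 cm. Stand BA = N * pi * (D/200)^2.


(D/200)^2 = (17.5/200)^2 = 0.0875^2 = 0.00765625
Individual BA = 3.141593 * 0.00765625 = 0.0240528 m^2
Stand BA = 359 * 0.0240528 = 8.63496 ≈ 8.63 m^2/ha

8.63 m^2/ha


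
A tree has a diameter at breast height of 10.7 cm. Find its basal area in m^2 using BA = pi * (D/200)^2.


D/200 = 10.7/200 = 0.0535 m
(D/200)^2 = 0.0535^2 = 0.00286225
BA = 3.141593 * 0.00286225 = 0.00899202 ≈ 0.0090 m^2

0.0090 m^2


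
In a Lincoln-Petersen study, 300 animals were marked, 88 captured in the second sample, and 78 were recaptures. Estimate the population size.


N = M * C / R = 300 * 88 / 78 = 26400 / 78 = 338.46 ≈ 338

338 individuals


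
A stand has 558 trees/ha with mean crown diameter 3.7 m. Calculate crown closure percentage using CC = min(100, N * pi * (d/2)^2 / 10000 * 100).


(d/2)^2 = (3.7/2)^2 = 1.85^2 = 3.4225
Crown area = 3.141593 * 3.4225 = 10.7521 m^2
N * area / 10000 * 100 = 558 * 10.7521 / 10000 * 100 = 59.9967
CC = min(100, 59.9967) = 59.9967 ≈ 60.0%

60.0%


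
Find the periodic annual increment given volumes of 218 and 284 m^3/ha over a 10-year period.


PAI = (V2 - V1) / period = (284 - 218) / 10 = 66 / 10 = 6.60 m^3/ha/yr

6.60 m^3/ha/yr


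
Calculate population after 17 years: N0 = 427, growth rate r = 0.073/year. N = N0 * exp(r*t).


r*t = 0.073 * 17 = 1.241
exp(1.241) = 3.45907
N = 427 * 3.45907 = 1477.02 ≈ 1477

1477


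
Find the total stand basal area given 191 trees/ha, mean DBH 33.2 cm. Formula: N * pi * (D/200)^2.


(D/200)^2 = (33.2/200)^2 = 0.166^2 = 0.027556
Individual BA = 3.141593 * 0.027556 = 0.0865697 m^2
Stand BA = 191 * 0.0865697 = 16.5348 ≈ 16.53 m^2/ha

16.53 m^2/ha


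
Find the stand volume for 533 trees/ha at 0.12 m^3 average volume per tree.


V_stand = 533 * 0.12 = 63.96 ≈ 64.0 m^3/ha

64.0 m^3/ha


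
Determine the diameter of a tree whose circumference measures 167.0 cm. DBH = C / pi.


DBH = C / pi = 167.0 / 3.141593 = 53.1577 ≈ 53.16 cm

53.16 cm


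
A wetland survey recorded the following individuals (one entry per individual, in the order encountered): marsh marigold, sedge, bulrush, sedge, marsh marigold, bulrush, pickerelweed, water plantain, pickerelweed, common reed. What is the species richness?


Total individuals logged = 10
Distinct species (count of individuals): marsh marigold (2), sedge (2), bulrush (2), pickerelweed (2), water plantain (1), common reed (1)
Species richness = number of distinct species = 6

6


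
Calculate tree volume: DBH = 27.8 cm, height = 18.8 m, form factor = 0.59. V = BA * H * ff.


(D/200)^2 = (27.8/200)^2 = 0.139^2 = 0.019321
BA = 3.141593 * 0.019321 = 0.0606987 m^2
V = 0.0606987 * 18.8 * 0.59 = 0.673270 ≈ 0.673 m^3

0.673 m^3


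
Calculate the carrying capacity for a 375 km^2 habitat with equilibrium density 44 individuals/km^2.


K = 44 * 375 = 16500 individuals

16500 individuals


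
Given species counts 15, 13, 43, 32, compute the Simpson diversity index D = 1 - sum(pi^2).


Total N = 15 + 13 + 43 + 32 = 103
Per-species terms:
  p = 15/103 = 0.145631; p^2 = 0.145631^2 = 0.021208
  p = 13/103 = 0.126214; p^2 = 0.126214^2 = 0.015930
  p = 43/103 = 0.417476; p^2 = 0.417476^2 = 0.174286
  p = 32/103 = 0.310680; p^2 = 0.310680^2 = 0.096522
sum(p^2) = 0.021208 + 0.015930 + 0.174286 + 0.096522 = 0.307946
D = 1 - 0.307946 = 0.692054 ≈ 0.6921

0.6921


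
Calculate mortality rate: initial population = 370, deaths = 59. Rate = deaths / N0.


Mortality rate = 59 / 370 = 0.159459 ≈ 0.1595

0.1595


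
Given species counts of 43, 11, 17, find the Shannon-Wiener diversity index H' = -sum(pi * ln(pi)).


Total N = 43 + 11 + 17 = 71
Per-species terms:
  p = 43/71 = 0.605634; ln(p) = -0.501479; p*ln(p) = 0.605634 * (-0.501479) = -0.303713
  p = 11/71 = 0.154930; ln(p) = -1.864782; p*ln(p) = 0.154930 * (-1.864782) = -0.288911
  p = 17/71 = 0.239437; ln(p) = -1.429465; p*ln(p) = 0.239437 * (-1.429465) = -0.342267
sum(p*ln(p)) = (-0.303713) + (-0.288911) + (-0.342267) = -0.934891
H' = -(-0.934891) = 0.934891 ≈ 0.9349

0.9349


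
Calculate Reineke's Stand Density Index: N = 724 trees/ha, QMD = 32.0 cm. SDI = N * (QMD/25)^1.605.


QMD/25 = 32.0/25 = 1.28
(1.28)^1.605 = exp(1.605 * ln(1.28)) = exp(1.605 * 0.246860) = exp(0.396210) = 1.48618
SDI = 724 * 1.48618 = 1075.99 ≈ 1076

1076


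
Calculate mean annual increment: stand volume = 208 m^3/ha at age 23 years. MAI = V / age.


MAI = 208 / 23 = 9.0435 ≈ 9.04 m^3/ha/yr

9.04 m^3/ha/yr


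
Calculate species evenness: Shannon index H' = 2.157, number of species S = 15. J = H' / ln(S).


ln(15) = 2.70805
J = H' / ln(S) = 2.157 / 2.70805 = 0.796514 ≈ 0.7965

0.7965


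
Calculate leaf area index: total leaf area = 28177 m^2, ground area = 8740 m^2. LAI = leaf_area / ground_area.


LAI = 28177 / 8740 = 3.2239 ≈ 3.22

3.22


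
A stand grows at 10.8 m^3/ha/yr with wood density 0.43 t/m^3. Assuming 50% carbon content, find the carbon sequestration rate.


C = 10.8 * 0.43 * 0.5 = 2.322 ≈ 2.32 t C/ha/yr

2.32 t C/ha/yr


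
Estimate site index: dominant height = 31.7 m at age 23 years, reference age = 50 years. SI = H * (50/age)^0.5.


50/23 = 2.17391
(2.17391)^0.5 = 1.47442
SI = 31.7 * 1.47442 = 46.7391 ≈ 46.7 m

46.7 m


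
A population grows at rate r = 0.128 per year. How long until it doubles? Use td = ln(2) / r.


td = ln(2) / 0.128 = 0.693147 / 0.128 = 5.41521 ≈ 5.4 years

5.4 years


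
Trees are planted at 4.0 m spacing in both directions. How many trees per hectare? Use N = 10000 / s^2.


N = 10000 / 4.0^2 = 10000 / 16 = 625.000 ≈ 625 trees/ha

625 trees/ha


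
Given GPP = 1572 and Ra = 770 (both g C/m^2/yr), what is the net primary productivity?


NPP = GPP - Ra = 1572 - 770 = 802 g C/m^2/yr

802 g C/m^2/yr


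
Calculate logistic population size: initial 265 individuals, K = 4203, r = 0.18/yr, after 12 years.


(K - N0)/N0 = (4203 - 265)/265 = 3938/265 = 14.8604
r*t = 0.18 * 12 = 2.16; exp(-2.16) = 0.115325
14.8604 * 0.115325 = 1.71378
1 + 1.71378 = 2.71378
N = 4203 / 2.71378 = 1548.76 ≈ 1549

1549


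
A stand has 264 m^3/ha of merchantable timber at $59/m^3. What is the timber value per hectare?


Value = 264 * 59 = $15576/ha

$15576/ha


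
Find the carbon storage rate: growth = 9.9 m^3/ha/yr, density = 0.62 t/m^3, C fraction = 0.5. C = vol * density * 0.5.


C = 9.9 * 0.62 * 0.5 = 3.069 ≈ 3.07 t C/ha/yr

3.07 t C/ha/yr


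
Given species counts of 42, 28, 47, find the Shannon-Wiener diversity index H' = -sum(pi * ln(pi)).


Total N = 42 + 28 + 47 = 117
Per-species terms:
  p = 42/117 = 0.358974; ln(p) = -1.024505; p*ln(p) = 0.358974 * (-1.024505) = -0.367771
  p = 28/117 = 0.239316; ln(p) = -1.429970; p*ln(p) = 0.239316 * (-1.429970) = -0.342215
  p = 47/117 = 0.401709; ln(p) = -0.912027; p*ln(p) = 0.401709 * (-0.912027) = -0.366369
sum(p*ln(p)) = (-0.367771) + (-0.342215) + (-0.366369) = -1.076355
H' = -(-1.076355) = 1.076355 ≈ 1.0764

1.0764


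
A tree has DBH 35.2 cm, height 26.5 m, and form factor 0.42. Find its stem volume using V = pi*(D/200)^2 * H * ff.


(D/200)^2 = (35.2/200)^2 = 0.176^2 = 0.030976
BA = 3.141593 * 0.030976 = 0.0973140 m^2
V = 0.0973140 * 26.5 * 0.42 = 1.08310 ≈ 1.083 m^3

1.083 m^3


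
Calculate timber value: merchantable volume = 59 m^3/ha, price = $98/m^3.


Value = 59 * 98 = $5782/ha

$5782/ha


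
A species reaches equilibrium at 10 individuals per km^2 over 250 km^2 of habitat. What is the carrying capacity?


K = 10 * 250 = 2500 individuals

2500 individuals


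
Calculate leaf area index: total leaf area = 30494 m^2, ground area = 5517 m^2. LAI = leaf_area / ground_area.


LAI = 30494 / 5517 = 5.5273 ≈ 5.53

5.53


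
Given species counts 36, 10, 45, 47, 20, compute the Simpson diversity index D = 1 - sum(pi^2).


Total N = 36 + 10 + 45 + 47 + 20 = 158
Per-species terms:
  p = 36/158 = 0.227848; p^2 = 0.227848^2 = 0.051915
  p = 10/158 = 0.063291; p^2 = 0.063291^2 = 0.004006
  p = 45/158 = 0.284810; p^2 = 0.284810^2 = 0.081117
  p = 47/158 = 0.297468; p^2 = 0.297468^2 = 0.088487
  p = 20/158 = 0.126582; p^2 = 0.126582^2 = 0.016023
sum(p^2) = 0.051915 + 0.004006 + 0.081117 + 0.088487 + 0.016023 = 0.241548
D = 1 - 0.241548 = 0.758452 ≈ 0.7585

0.7585


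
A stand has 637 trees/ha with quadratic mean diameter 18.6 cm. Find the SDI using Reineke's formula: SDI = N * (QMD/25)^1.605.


QMD/25 = 18.6/25 = 0.744
(0.744)^1.605 = exp(1.605 * ln(0.744)) = exp(1.605 * (-0.295714)) = exp(-0.474621) = 0.622121
SDI = 637 * 0.622121 = 396.291 ≈ 396

396


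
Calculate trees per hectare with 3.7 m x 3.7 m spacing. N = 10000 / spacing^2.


N = 10000 / 3.7^2 = 10000 / 13.69 = 730.460 ≈ 730 trees/ha

730 trees/ha


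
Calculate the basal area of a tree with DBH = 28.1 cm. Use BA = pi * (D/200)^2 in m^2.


D/200 = 28.1/200 = 0.1405 m
(D/200)^2 = 0.1405^2 = 0.01974025
BA = 3.141593 * 0.01974025 = 0.0620158 ≈ 0.0620 m^2

0.0620 m^2


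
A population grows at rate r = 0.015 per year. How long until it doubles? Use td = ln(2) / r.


td = ln(2) / 0.015 = 0.693147 / 0.015 = 46.2098 ≈ 46.2 years

46.2 years


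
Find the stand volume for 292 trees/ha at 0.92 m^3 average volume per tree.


V_stand = 292 * 0.92 = 268.64 ≈ 268.6 m^3/ha

268.6 m^3/ha


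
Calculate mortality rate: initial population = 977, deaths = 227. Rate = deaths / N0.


Mortality rate = 227 / 977 = 0.232344 ≈ 0.2323

0.2323


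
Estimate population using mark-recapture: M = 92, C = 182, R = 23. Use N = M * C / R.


N = M * C / R = 92 * 182 / 23 = 16744 / 23 = 728

728 individuals


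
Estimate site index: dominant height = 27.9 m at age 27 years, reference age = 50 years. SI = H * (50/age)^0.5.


50/27 = 1.85185
(1.85185)^0.5 = 1.36083
SI = 27.9 * 1.36083 = 37.9672 ≈ 38.0 m

38.0 m


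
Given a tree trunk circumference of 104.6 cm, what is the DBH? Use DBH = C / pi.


DBH = C / pi = 104.6 / 3.141593 = 33.2952 ≈ 33.30 cm

33.30 cm


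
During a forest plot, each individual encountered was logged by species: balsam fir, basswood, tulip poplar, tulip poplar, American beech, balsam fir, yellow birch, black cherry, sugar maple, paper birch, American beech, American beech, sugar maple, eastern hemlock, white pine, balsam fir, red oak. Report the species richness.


Total individuals logged = 17
Distinct species (count of individuals): balsam fir (3), basswood (1), tulip poplar (2), American beech (3), yellow birch (1), black cherry (1), sugar maple (2), paper birch (1), eastern hemlock (1), white pine (1), red oak (1)
Species richness = number of distinct species = 11

11


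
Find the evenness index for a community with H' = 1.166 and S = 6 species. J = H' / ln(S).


ln(6) = 1.79176
J = H' / ln(S) = 1.166 / 1.79176 = 0.650757 ≈ 0.6508

0.6508


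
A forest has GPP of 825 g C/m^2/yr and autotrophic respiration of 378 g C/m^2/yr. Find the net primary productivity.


NPP = GPP - Ra = 825 - 378 = 447 g C/m^2/yr

447 g C/m^2/yr


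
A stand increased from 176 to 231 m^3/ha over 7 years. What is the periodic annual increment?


PAI = (V2 - V1) / period = (231 - 176) / 7 = 55 / 7 = 7.8571 ≈ 7.86 m^3/ha/yr

7.86 m^3/ha/yr


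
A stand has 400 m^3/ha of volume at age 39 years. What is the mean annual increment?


MAI = 400 / 39 = 10.2564 ≈ 10.26 m^3/ha/yr

10.26 m^3/ha/yr


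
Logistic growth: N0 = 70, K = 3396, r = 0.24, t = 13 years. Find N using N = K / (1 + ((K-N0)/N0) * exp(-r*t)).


(K - N0)/N0 = (3396 - 70)/70 = 3326/70 = 47.5143
r*t = 0.24 * 13 = 3.12; exp(-3.12) = 0.0441572
47.5143 * 0.0441572 = 2.09810
1 + 2.09810 = 3.09810
N = 3396 / 3.09810 = 1096.16 ≈ 1096

1096


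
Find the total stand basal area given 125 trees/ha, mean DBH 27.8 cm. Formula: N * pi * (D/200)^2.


(D/200)^2 = (27.8/200)^2 = 0.139^2 = 0.019321
Individual BA = 3.141593 * 0.019321 = 0.0606987 m^2
Stand BA = 125 * 0.0606987 = 7.58734 ≈ 7.59 m^2/ha

7.59 m^2/ha


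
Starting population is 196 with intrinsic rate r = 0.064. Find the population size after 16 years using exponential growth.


r*t = 0.064 * 16 = 1.024
exp(1.024) = 2.78431
N = 196 * 2.78431 = 545.725 ≈ 546

546


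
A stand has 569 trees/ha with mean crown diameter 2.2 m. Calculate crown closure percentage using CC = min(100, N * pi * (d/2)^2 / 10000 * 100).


(d/2)^2 = (2.2/2)^2 = 1.1^2 = 1.21
Crown area = 3.141593 * 1.21 = 3.80133 m^2
N * area / 10000 * 100 = 569 * 3.80133 / 10000 * 100 = 21.6296
CC = min(100, 21.6296) = 21.6296 ≈ 21.6%

21.6%


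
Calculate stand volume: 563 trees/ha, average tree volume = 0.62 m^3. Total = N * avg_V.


V_stand = 563 * 0.62 = 349.06 ≈ 349.1 m^3/ha

349.1 m^3/ha


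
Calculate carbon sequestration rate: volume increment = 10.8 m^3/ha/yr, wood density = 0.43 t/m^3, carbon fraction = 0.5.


C = 10.8 * 0.43 * 0.5 = 2.322 ≈ 2.32 t C/ha/yr

2.32 t C/ha/yr


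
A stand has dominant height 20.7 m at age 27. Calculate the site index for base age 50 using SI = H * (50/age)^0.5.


50/27 = 1.85185
(1.85185)^0.5 = 1.36083
SI = 20.7 * 1.36083 = 28.1692 ≈ 28.2 m

28.2 m


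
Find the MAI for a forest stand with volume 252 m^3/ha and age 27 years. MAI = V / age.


MAI = 252 / 27 = 9.3333 ≈ 9.33 m^3/ha/yr

9.33 m^3/ha/yr


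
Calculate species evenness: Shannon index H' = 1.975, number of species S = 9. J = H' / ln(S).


ln(9) = 2.19722
J = H' / ln(S) = 1.975 / 2.19722 = 0.898863 ≈ 0.8989

0.8989


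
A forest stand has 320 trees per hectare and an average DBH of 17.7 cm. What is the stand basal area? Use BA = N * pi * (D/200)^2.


(D/200)^2 = (17.7/200)^2 = 0.0885^2 = 0.00783225
Individual BA = 3.141593 * 0.00783225 = 0.0246057 m^2
Stand BA = 320 * 0.0246057 = 7.87382 ≈ 7.87 m^2/ha

7.87 m^2/ha


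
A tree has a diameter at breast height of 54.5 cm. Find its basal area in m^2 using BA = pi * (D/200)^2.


D/200 = 54.5/200 = 0.2725 m
(D/200)^2 = 0.2725^2 = 0.07425625
BA = 3.141593 * 0.07425625 = 0.233283 ≈ 0.2333 m^2

0.2333 m^2


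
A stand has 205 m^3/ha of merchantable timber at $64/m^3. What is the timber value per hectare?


Value = 205 * 64 = $13120/ha

$13120/ha


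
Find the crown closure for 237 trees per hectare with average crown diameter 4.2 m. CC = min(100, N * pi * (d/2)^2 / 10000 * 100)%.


(d/2)^2 = (4.2/2)^2 = 2.1^2 = 4.41
Crown area = 3.141593 * 4.41 = 13.8544 m^2
N * area / 10000 * 100 = 237 * 13.8544 / 10000 * 100 = 32.8349
CC = min(100, 32.8349) = 32.8349 ≈ 32.8%

32.8%


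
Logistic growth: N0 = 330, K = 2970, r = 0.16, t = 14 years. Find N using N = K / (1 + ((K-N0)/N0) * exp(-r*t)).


(K - N0)/N0 = (2970 - 330)/330 = 2640/330 = 8.00000
r*t = 0.16 * 14 = 2.24; exp(-2.24) = 0.106459
8.00000 * 0.106459 = 0.851672
1 + 0.851672 = 1.85167
N = 2970 / 1.85167 = 1603.96 ≈ 1604

1604
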